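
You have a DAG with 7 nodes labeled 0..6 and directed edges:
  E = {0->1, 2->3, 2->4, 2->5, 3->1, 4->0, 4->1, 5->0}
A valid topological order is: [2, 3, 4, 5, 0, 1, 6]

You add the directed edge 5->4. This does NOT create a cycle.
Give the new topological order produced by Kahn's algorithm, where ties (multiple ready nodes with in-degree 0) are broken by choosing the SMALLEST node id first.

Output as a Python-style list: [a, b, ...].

Answer: [2, 3, 5, 4, 0, 1, 6]

Derivation:
Old toposort: [2, 3, 4, 5, 0, 1, 6]
Added edge: 5->4
Position of 5 (3) > position of 4 (2). Must reorder: 5 must now come before 4.
Run Kahn's algorithm (break ties by smallest node id):
  initial in-degrees: [2, 3, 0, 1, 2, 1, 0]
  ready (indeg=0): [2, 6]
  pop 2: indeg[3]->0; indeg[4]->1; indeg[5]->0 | ready=[3, 5, 6] | order so far=[2]
  pop 3: indeg[1]->2 | ready=[5, 6] | order so far=[2, 3]
  pop 5: indeg[0]->1; indeg[4]->0 | ready=[4, 6] | order so far=[2, 3, 5]
  pop 4: indeg[0]->0; indeg[1]->1 | ready=[0, 6] | order so far=[2, 3, 5, 4]
  pop 0: indeg[1]->0 | ready=[1, 6] | order so far=[2, 3, 5, 4, 0]
  pop 1: no out-edges | ready=[6] | order so far=[2, 3, 5, 4, 0, 1]
  pop 6: no out-edges | ready=[] | order so far=[2, 3, 5, 4, 0, 1, 6]
  Result: [2, 3, 5, 4, 0, 1, 6]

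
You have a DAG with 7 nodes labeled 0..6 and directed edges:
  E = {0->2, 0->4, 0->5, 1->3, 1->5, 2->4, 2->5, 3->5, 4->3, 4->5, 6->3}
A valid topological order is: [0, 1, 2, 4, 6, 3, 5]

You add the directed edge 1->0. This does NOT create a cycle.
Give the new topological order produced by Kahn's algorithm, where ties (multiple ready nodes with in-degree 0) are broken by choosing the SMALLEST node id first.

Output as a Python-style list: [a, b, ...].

Old toposort: [0, 1, 2, 4, 6, 3, 5]
Added edge: 1->0
Position of 1 (1) > position of 0 (0). Must reorder: 1 must now come before 0.
Run Kahn's algorithm (break ties by smallest node id):
  initial in-degrees: [1, 0, 1, 3, 2, 5, 0]
  ready (indeg=0): [1, 6]
  pop 1: indeg[0]->0; indeg[3]->2; indeg[5]->4 | ready=[0, 6] | order so far=[1]
  pop 0: indeg[2]->0; indeg[4]->1; indeg[5]->3 | ready=[2, 6] | order so far=[1, 0]
  pop 2: indeg[4]->0; indeg[5]->2 | ready=[4, 6] | order so far=[1, 0, 2]
  pop 4: indeg[3]->1; indeg[5]->1 | ready=[6] | order so far=[1, 0, 2, 4]
  pop 6: indeg[3]->0 | ready=[3] | order so far=[1, 0, 2, 4, 6]
  pop 3: indeg[5]->0 | ready=[5] | order so far=[1, 0, 2, 4, 6, 3]
  pop 5: no out-edges | ready=[] | order so far=[1, 0, 2, 4, 6, 3, 5]
  Result: [1, 0, 2, 4, 6, 3, 5]

Answer: [1, 0, 2, 4, 6, 3, 5]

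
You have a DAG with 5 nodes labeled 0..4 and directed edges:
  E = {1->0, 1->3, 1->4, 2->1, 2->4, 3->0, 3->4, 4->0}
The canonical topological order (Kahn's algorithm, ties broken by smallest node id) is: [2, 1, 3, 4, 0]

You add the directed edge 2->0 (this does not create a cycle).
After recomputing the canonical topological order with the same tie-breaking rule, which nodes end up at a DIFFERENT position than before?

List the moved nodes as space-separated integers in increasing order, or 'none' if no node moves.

Old toposort: [2, 1, 3, 4, 0]
Added edge 2->0
Recompute Kahn (smallest-id tiebreak):
  initial in-degrees: [4, 1, 0, 1, 3]
  ready (indeg=0): [2]
  pop 2: indeg[0]->3; indeg[1]->0; indeg[4]->2 | ready=[1] | order so far=[2]
  pop 1: indeg[0]->2; indeg[3]->0; indeg[4]->1 | ready=[3] | order so far=[2, 1]
  pop 3: indeg[0]->1; indeg[4]->0 | ready=[4] | order so far=[2, 1, 3]
  pop 4: indeg[0]->0 | ready=[0] | order so far=[2, 1, 3, 4]
  pop 0: no out-edges | ready=[] | order so far=[2, 1, 3, 4, 0]
New canonical toposort: [2, 1, 3, 4, 0]
Compare positions:
  Node 0: index 4 -> 4 (same)
  Node 1: index 1 -> 1 (same)
  Node 2: index 0 -> 0 (same)
  Node 3: index 2 -> 2 (same)
  Node 4: index 3 -> 3 (same)
Nodes that changed position: none

Answer: none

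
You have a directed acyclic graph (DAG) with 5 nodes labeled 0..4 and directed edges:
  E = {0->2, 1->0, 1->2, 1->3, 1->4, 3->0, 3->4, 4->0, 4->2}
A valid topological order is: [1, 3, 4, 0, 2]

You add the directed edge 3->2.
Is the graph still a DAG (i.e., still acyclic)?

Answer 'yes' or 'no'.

Given toposort: [1, 3, 4, 0, 2]
Position of 3: index 1; position of 2: index 4
New edge 3->2: forward
Forward edge: respects the existing order. Still a DAG, same toposort still valid.
Still a DAG? yes

Answer: yes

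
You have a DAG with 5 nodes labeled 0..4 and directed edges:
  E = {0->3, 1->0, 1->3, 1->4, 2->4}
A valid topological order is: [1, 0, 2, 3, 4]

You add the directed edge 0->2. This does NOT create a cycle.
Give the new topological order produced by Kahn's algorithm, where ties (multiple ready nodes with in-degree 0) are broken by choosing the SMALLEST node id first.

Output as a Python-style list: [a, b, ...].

Old toposort: [1, 0, 2, 3, 4]
Added edge: 0->2
Position of 0 (1) < position of 2 (2). Old order still valid.
Run Kahn's algorithm (break ties by smallest node id):
  initial in-degrees: [1, 0, 1, 2, 2]
  ready (indeg=0): [1]
  pop 1: indeg[0]->0; indeg[3]->1; indeg[4]->1 | ready=[0] | order so far=[1]
  pop 0: indeg[2]->0; indeg[3]->0 | ready=[2, 3] | order so far=[1, 0]
  pop 2: indeg[4]->0 | ready=[3, 4] | order so far=[1, 0, 2]
  pop 3: no out-edges | ready=[4] | order so far=[1, 0, 2, 3]
  pop 4: no out-edges | ready=[] | order so far=[1, 0, 2, 3, 4]
  Result: [1, 0, 2, 3, 4]

Answer: [1, 0, 2, 3, 4]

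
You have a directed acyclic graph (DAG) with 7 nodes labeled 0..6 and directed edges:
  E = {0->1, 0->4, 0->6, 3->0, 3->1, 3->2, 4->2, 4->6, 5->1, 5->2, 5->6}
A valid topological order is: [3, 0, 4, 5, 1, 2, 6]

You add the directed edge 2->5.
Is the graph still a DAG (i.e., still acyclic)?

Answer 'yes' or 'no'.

Answer: no

Derivation:
Given toposort: [3, 0, 4, 5, 1, 2, 6]
Position of 2: index 5; position of 5: index 3
New edge 2->5: backward (u after v in old order)
Backward edge: old toposort is now invalid. Check if this creates a cycle.
Does 5 already reach 2? Reachable from 5: [1, 2, 5, 6]. YES -> cycle!
Still a DAG? no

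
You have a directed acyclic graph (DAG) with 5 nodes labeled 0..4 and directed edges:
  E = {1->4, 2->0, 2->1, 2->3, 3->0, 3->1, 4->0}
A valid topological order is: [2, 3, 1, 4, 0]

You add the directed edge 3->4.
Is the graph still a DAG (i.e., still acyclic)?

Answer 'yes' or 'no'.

Given toposort: [2, 3, 1, 4, 0]
Position of 3: index 1; position of 4: index 3
New edge 3->4: forward
Forward edge: respects the existing order. Still a DAG, same toposort still valid.
Still a DAG? yes

Answer: yes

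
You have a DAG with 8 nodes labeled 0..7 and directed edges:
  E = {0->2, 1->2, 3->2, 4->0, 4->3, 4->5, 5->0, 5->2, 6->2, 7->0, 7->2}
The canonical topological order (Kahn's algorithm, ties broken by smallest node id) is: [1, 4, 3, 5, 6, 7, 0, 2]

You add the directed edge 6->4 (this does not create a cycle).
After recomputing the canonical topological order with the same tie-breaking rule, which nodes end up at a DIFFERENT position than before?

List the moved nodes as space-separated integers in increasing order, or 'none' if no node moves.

Old toposort: [1, 4, 3, 5, 6, 7, 0, 2]
Added edge 6->4
Recompute Kahn (smallest-id tiebreak):
  initial in-degrees: [3, 0, 6, 1, 1, 1, 0, 0]
  ready (indeg=0): [1, 6, 7]
  pop 1: indeg[2]->5 | ready=[6, 7] | order so far=[1]
  pop 6: indeg[2]->4; indeg[4]->0 | ready=[4, 7] | order so far=[1, 6]
  pop 4: indeg[0]->2; indeg[3]->0; indeg[5]->0 | ready=[3, 5, 7] | order so far=[1, 6, 4]
  pop 3: indeg[2]->3 | ready=[5, 7] | order so far=[1, 6, 4, 3]
  pop 5: indeg[0]->1; indeg[2]->2 | ready=[7] | order so far=[1, 6, 4, 3, 5]
  pop 7: indeg[0]->0; indeg[2]->1 | ready=[0] | order so far=[1, 6, 4, 3, 5, 7]
  pop 0: indeg[2]->0 | ready=[2] | order so far=[1, 6, 4, 3, 5, 7, 0]
  pop 2: no out-edges | ready=[] | order so far=[1, 6, 4, 3, 5, 7, 0, 2]
New canonical toposort: [1, 6, 4, 3, 5, 7, 0, 2]
Compare positions:
  Node 0: index 6 -> 6 (same)
  Node 1: index 0 -> 0 (same)
  Node 2: index 7 -> 7 (same)
  Node 3: index 2 -> 3 (moved)
  Node 4: index 1 -> 2 (moved)
  Node 5: index 3 -> 4 (moved)
  Node 6: index 4 -> 1 (moved)
  Node 7: index 5 -> 5 (same)
Nodes that changed position: 3 4 5 6

Answer: 3 4 5 6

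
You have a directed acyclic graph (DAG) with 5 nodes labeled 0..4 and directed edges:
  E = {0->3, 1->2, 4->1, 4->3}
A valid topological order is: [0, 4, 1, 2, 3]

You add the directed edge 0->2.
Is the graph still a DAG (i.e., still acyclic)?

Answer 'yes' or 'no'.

Given toposort: [0, 4, 1, 2, 3]
Position of 0: index 0; position of 2: index 3
New edge 0->2: forward
Forward edge: respects the existing order. Still a DAG, same toposort still valid.
Still a DAG? yes

Answer: yes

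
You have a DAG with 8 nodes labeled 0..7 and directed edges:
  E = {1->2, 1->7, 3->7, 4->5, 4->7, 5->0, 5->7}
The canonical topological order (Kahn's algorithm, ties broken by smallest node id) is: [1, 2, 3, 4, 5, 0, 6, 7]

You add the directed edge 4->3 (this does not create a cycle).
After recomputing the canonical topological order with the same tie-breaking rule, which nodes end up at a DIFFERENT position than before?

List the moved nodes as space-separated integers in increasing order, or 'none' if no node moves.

Answer: 3 4

Derivation:
Old toposort: [1, 2, 3, 4, 5, 0, 6, 7]
Added edge 4->3
Recompute Kahn (smallest-id tiebreak):
  initial in-degrees: [1, 0, 1, 1, 0, 1, 0, 4]
  ready (indeg=0): [1, 4, 6]
  pop 1: indeg[2]->0; indeg[7]->3 | ready=[2, 4, 6] | order so far=[1]
  pop 2: no out-edges | ready=[4, 6] | order so far=[1, 2]
  pop 4: indeg[3]->0; indeg[5]->0; indeg[7]->2 | ready=[3, 5, 6] | order so far=[1, 2, 4]
  pop 3: indeg[7]->1 | ready=[5, 6] | order so far=[1, 2, 4, 3]
  pop 5: indeg[0]->0; indeg[7]->0 | ready=[0, 6, 7] | order so far=[1, 2, 4, 3, 5]
  pop 0: no out-edges | ready=[6, 7] | order so far=[1, 2, 4, 3, 5, 0]
  pop 6: no out-edges | ready=[7] | order so far=[1, 2, 4, 3, 5, 0, 6]
  pop 7: no out-edges | ready=[] | order so far=[1, 2, 4, 3, 5, 0, 6, 7]
New canonical toposort: [1, 2, 4, 3, 5, 0, 6, 7]
Compare positions:
  Node 0: index 5 -> 5 (same)
  Node 1: index 0 -> 0 (same)
  Node 2: index 1 -> 1 (same)
  Node 3: index 2 -> 3 (moved)
  Node 4: index 3 -> 2 (moved)
  Node 5: index 4 -> 4 (same)
  Node 6: index 6 -> 6 (same)
  Node 7: index 7 -> 7 (same)
Nodes that changed position: 3 4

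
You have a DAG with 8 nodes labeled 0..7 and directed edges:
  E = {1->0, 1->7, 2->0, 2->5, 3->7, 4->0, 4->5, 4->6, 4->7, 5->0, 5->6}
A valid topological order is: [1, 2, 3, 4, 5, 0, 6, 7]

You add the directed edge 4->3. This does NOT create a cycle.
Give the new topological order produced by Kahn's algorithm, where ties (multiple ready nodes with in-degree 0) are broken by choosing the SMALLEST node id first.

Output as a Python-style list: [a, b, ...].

Answer: [1, 2, 4, 3, 5, 0, 6, 7]

Derivation:
Old toposort: [1, 2, 3, 4, 5, 0, 6, 7]
Added edge: 4->3
Position of 4 (3) > position of 3 (2). Must reorder: 4 must now come before 3.
Run Kahn's algorithm (break ties by smallest node id):
  initial in-degrees: [4, 0, 0, 1, 0, 2, 2, 3]
  ready (indeg=0): [1, 2, 4]
  pop 1: indeg[0]->3; indeg[7]->2 | ready=[2, 4] | order so far=[1]
  pop 2: indeg[0]->2; indeg[5]->1 | ready=[4] | order so far=[1, 2]
  pop 4: indeg[0]->1; indeg[3]->0; indeg[5]->0; indeg[6]->1; indeg[7]->1 | ready=[3, 5] | order so far=[1, 2, 4]
  pop 3: indeg[7]->0 | ready=[5, 7] | order so far=[1, 2, 4, 3]
  pop 5: indeg[0]->0; indeg[6]->0 | ready=[0, 6, 7] | order so far=[1, 2, 4, 3, 5]
  pop 0: no out-edges | ready=[6, 7] | order so far=[1, 2, 4, 3, 5, 0]
  pop 6: no out-edges | ready=[7] | order so far=[1, 2, 4, 3, 5, 0, 6]
  pop 7: no out-edges | ready=[] | order so far=[1, 2, 4, 3, 5, 0, 6, 7]
  Result: [1, 2, 4, 3, 5, 0, 6, 7]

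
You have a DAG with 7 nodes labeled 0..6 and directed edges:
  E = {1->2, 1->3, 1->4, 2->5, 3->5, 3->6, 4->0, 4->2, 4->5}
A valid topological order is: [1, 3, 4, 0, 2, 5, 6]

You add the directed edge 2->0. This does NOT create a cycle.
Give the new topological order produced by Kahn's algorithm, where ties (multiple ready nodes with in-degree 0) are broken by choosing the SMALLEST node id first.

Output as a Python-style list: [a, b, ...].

Answer: [1, 3, 4, 2, 0, 5, 6]

Derivation:
Old toposort: [1, 3, 4, 0, 2, 5, 6]
Added edge: 2->0
Position of 2 (4) > position of 0 (3). Must reorder: 2 must now come before 0.
Run Kahn's algorithm (break ties by smallest node id):
  initial in-degrees: [2, 0, 2, 1, 1, 3, 1]
  ready (indeg=0): [1]
  pop 1: indeg[2]->1; indeg[3]->0; indeg[4]->0 | ready=[3, 4] | order so far=[1]
  pop 3: indeg[5]->2; indeg[6]->0 | ready=[4, 6] | order so far=[1, 3]
  pop 4: indeg[0]->1; indeg[2]->0; indeg[5]->1 | ready=[2, 6] | order so far=[1, 3, 4]
  pop 2: indeg[0]->0; indeg[5]->0 | ready=[0, 5, 6] | order so far=[1, 3, 4, 2]
  pop 0: no out-edges | ready=[5, 6] | order so far=[1, 3, 4, 2, 0]
  pop 5: no out-edges | ready=[6] | order so far=[1, 3, 4, 2, 0, 5]
  pop 6: no out-edges | ready=[] | order so far=[1, 3, 4, 2, 0, 5, 6]
  Result: [1, 3, 4, 2, 0, 5, 6]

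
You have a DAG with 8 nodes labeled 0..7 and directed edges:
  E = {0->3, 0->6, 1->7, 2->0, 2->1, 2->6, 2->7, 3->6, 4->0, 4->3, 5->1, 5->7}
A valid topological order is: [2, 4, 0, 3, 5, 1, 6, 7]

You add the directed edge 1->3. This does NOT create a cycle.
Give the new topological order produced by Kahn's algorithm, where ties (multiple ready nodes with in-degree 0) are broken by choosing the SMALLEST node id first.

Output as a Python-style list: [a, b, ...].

Old toposort: [2, 4, 0, 3, 5, 1, 6, 7]
Added edge: 1->3
Position of 1 (5) > position of 3 (3). Must reorder: 1 must now come before 3.
Run Kahn's algorithm (break ties by smallest node id):
  initial in-degrees: [2, 2, 0, 3, 0, 0, 3, 3]
  ready (indeg=0): [2, 4, 5]
  pop 2: indeg[0]->1; indeg[1]->1; indeg[6]->2; indeg[7]->2 | ready=[4, 5] | order so far=[2]
  pop 4: indeg[0]->0; indeg[3]->2 | ready=[0, 5] | order so far=[2, 4]
  pop 0: indeg[3]->1; indeg[6]->1 | ready=[5] | order so far=[2, 4, 0]
  pop 5: indeg[1]->0; indeg[7]->1 | ready=[1] | order so far=[2, 4, 0, 5]
  pop 1: indeg[3]->0; indeg[7]->0 | ready=[3, 7] | order so far=[2, 4, 0, 5, 1]
  pop 3: indeg[6]->0 | ready=[6, 7] | order so far=[2, 4, 0, 5, 1, 3]
  pop 6: no out-edges | ready=[7] | order so far=[2, 4, 0, 5, 1, 3, 6]
  pop 7: no out-edges | ready=[] | order so far=[2, 4, 0, 5, 1, 3, 6, 7]
  Result: [2, 4, 0, 5, 1, 3, 6, 7]

Answer: [2, 4, 0, 5, 1, 3, 6, 7]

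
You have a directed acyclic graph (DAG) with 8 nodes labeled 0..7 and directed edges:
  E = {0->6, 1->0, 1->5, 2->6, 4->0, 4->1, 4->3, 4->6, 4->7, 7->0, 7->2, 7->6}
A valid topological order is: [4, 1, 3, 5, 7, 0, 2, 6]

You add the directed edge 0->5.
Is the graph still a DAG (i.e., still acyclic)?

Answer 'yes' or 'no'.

Answer: yes

Derivation:
Given toposort: [4, 1, 3, 5, 7, 0, 2, 6]
Position of 0: index 5; position of 5: index 3
New edge 0->5: backward (u after v in old order)
Backward edge: old toposort is now invalid. Check if this creates a cycle.
Does 5 already reach 0? Reachable from 5: [5]. NO -> still a DAG (reorder needed).
Still a DAG? yes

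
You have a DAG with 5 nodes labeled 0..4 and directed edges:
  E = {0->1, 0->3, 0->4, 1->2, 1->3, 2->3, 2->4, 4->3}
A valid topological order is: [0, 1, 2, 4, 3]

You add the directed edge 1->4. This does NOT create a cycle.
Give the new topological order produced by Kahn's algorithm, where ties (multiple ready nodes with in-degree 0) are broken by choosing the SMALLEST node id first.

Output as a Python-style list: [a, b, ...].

Old toposort: [0, 1, 2, 4, 3]
Added edge: 1->4
Position of 1 (1) < position of 4 (3). Old order still valid.
Run Kahn's algorithm (break ties by smallest node id):
  initial in-degrees: [0, 1, 1, 4, 3]
  ready (indeg=0): [0]
  pop 0: indeg[1]->0; indeg[3]->3; indeg[4]->2 | ready=[1] | order so far=[0]
  pop 1: indeg[2]->0; indeg[3]->2; indeg[4]->1 | ready=[2] | order so far=[0, 1]
  pop 2: indeg[3]->1; indeg[4]->0 | ready=[4] | order so far=[0, 1, 2]
  pop 4: indeg[3]->0 | ready=[3] | order so far=[0, 1, 2, 4]
  pop 3: no out-edges | ready=[] | order so far=[0, 1, 2, 4, 3]
  Result: [0, 1, 2, 4, 3]

Answer: [0, 1, 2, 4, 3]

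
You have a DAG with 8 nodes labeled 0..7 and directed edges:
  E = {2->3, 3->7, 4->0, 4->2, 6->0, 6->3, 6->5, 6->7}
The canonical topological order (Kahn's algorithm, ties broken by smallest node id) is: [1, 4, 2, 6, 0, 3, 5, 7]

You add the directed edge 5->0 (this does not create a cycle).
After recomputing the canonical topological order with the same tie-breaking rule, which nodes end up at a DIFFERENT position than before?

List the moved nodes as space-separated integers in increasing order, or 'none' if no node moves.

Old toposort: [1, 4, 2, 6, 0, 3, 5, 7]
Added edge 5->0
Recompute Kahn (smallest-id tiebreak):
  initial in-degrees: [3, 0, 1, 2, 0, 1, 0, 2]
  ready (indeg=0): [1, 4, 6]
  pop 1: no out-edges | ready=[4, 6] | order so far=[1]
  pop 4: indeg[0]->2; indeg[2]->0 | ready=[2, 6] | order so far=[1, 4]
  pop 2: indeg[3]->1 | ready=[6] | order so far=[1, 4, 2]
  pop 6: indeg[0]->1; indeg[3]->0; indeg[5]->0; indeg[7]->1 | ready=[3, 5] | order so far=[1, 4, 2, 6]
  pop 3: indeg[7]->0 | ready=[5, 7] | order so far=[1, 4, 2, 6, 3]
  pop 5: indeg[0]->0 | ready=[0, 7] | order so far=[1, 4, 2, 6, 3, 5]
  pop 0: no out-edges | ready=[7] | order so far=[1, 4, 2, 6, 3, 5, 0]
  pop 7: no out-edges | ready=[] | order so far=[1, 4, 2, 6, 3, 5, 0, 7]
New canonical toposort: [1, 4, 2, 6, 3, 5, 0, 7]
Compare positions:
  Node 0: index 4 -> 6 (moved)
  Node 1: index 0 -> 0 (same)
  Node 2: index 2 -> 2 (same)
  Node 3: index 5 -> 4 (moved)
  Node 4: index 1 -> 1 (same)
  Node 5: index 6 -> 5 (moved)
  Node 6: index 3 -> 3 (same)
  Node 7: index 7 -> 7 (same)
Nodes that changed position: 0 3 5

Answer: 0 3 5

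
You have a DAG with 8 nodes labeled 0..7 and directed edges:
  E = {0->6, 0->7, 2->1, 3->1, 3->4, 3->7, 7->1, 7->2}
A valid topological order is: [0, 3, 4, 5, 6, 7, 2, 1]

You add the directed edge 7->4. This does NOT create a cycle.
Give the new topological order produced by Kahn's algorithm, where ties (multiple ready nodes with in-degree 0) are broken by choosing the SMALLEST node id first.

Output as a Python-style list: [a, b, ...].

Old toposort: [0, 3, 4, 5, 6, 7, 2, 1]
Added edge: 7->4
Position of 7 (5) > position of 4 (2). Must reorder: 7 must now come before 4.
Run Kahn's algorithm (break ties by smallest node id):
  initial in-degrees: [0, 3, 1, 0, 2, 0, 1, 2]
  ready (indeg=0): [0, 3, 5]
  pop 0: indeg[6]->0; indeg[7]->1 | ready=[3, 5, 6] | order so far=[0]
  pop 3: indeg[1]->2; indeg[4]->1; indeg[7]->0 | ready=[5, 6, 7] | order so far=[0, 3]
  pop 5: no out-edges | ready=[6, 7] | order so far=[0, 3, 5]
  pop 6: no out-edges | ready=[7] | order so far=[0, 3, 5, 6]
  pop 7: indeg[1]->1; indeg[2]->0; indeg[4]->0 | ready=[2, 4] | order so far=[0, 3, 5, 6, 7]
  pop 2: indeg[1]->0 | ready=[1, 4] | order so far=[0, 3, 5, 6, 7, 2]
  pop 1: no out-edges | ready=[4] | order so far=[0, 3, 5, 6, 7, 2, 1]
  pop 4: no out-edges | ready=[] | order so far=[0, 3, 5, 6, 7, 2, 1, 4]
  Result: [0, 3, 5, 6, 7, 2, 1, 4]

Answer: [0, 3, 5, 6, 7, 2, 1, 4]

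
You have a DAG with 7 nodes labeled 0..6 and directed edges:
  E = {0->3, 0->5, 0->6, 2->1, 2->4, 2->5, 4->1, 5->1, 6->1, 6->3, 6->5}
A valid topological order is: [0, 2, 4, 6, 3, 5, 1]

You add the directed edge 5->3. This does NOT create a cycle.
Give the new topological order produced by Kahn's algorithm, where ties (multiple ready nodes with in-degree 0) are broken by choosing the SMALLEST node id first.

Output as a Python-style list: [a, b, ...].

Answer: [0, 2, 4, 6, 5, 1, 3]

Derivation:
Old toposort: [0, 2, 4, 6, 3, 5, 1]
Added edge: 5->3
Position of 5 (5) > position of 3 (4). Must reorder: 5 must now come before 3.
Run Kahn's algorithm (break ties by smallest node id):
  initial in-degrees: [0, 4, 0, 3, 1, 3, 1]
  ready (indeg=0): [0, 2]
  pop 0: indeg[3]->2; indeg[5]->2; indeg[6]->0 | ready=[2, 6] | order so far=[0]
  pop 2: indeg[1]->3; indeg[4]->0; indeg[5]->1 | ready=[4, 6] | order so far=[0, 2]
  pop 4: indeg[1]->2 | ready=[6] | order so far=[0, 2, 4]
  pop 6: indeg[1]->1; indeg[3]->1; indeg[5]->0 | ready=[5] | order so far=[0, 2, 4, 6]
  pop 5: indeg[1]->0; indeg[3]->0 | ready=[1, 3] | order so far=[0, 2, 4, 6, 5]
  pop 1: no out-edges | ready=[3] | order so far=[0, 2, 4, 6, 5, 1]
  pop 3: no out-edges | ready=[] | order so far=[0, 2, 4, 6, 5, 1, 3]
  Result: [0, 2, 4, 6, 5, 1, 3]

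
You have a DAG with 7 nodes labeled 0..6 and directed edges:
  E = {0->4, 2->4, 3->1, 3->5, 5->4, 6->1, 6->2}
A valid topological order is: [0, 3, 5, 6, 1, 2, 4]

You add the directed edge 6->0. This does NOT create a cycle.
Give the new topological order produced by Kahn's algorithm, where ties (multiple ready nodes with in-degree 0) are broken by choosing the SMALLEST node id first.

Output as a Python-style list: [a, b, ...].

Answer: [3, 5, 6, 0, 1, 2, 4]

Derivation:
Old toposort: [0, 3, 5, 6, 1, 2, 4]
Added edge: 6->0
Position of 6 (3) > position of 0 (0). Must reorder: 6 must now come before 0.
Run Kahn's algorithm (break ties by smallest node id):
  initial in-degrees: [1, 2, 1, 0, 3, 1, 0]
  ready (indeg=0): [3, 6]
  pop 3: indeg[1]->1; indeg[5]->0 | ready=[5, 6] | order so far=[3]
  pop 5: indeg[4]->2 | ready=[6] | order so far=[3, 5]
  pop 6: indeg[0]->0; indeg[1]->0; indeg[2]->0 | ready=[0, 1, 2] | order so far=[3, 5, 6]
  pop 0: indeg[4]->1 | ready=[1, 2] | order so far=[3, 5, 6, 0]
  pop 1: no out-edges | ready=[2] | order so far=[3, 5, 6, 0, 1]
  pop 2: indeg[4]->0 | ready=[4] | order so far=[3, 5, 6, 0, 1, 2]
  pop 4: no out-edges | ready=[] | order so far=[3, 5, 6, 0, 1, 2, 4]
  Result: [3, 5, 6, 0, 1, 2, 4]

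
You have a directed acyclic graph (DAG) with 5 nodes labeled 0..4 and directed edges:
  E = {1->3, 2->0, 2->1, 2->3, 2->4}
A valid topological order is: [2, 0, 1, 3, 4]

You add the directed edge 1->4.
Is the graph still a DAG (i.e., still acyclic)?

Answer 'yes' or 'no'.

Answer: yes

Derivation:
Given toposort: [2, 0, 1, 3, 4]
Position of 1: index 2; position of 4: index 4
New edge 1->4: forward
Forward edge: respects the existing order. Still a DAG, same toposort still valid.
Still a DAG? yes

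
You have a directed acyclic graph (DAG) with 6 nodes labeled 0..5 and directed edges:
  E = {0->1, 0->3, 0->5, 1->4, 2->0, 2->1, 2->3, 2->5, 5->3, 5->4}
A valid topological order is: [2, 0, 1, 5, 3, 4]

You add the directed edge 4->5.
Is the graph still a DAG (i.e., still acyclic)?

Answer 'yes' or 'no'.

Answer: no

Derivation:
Given toposort: [2, 0, 1, 5, 3, 4]
Position of 4: index 5; position of 5: index 3
New edge 4->5: backward (u after v in old order)
Backward edge: old toposort is now invalid. Check if this creates a cycle.
Does 5 already reach 4? Reachable from 5: [3, 4, 5]. YES -> cycle!
Still a DAG? no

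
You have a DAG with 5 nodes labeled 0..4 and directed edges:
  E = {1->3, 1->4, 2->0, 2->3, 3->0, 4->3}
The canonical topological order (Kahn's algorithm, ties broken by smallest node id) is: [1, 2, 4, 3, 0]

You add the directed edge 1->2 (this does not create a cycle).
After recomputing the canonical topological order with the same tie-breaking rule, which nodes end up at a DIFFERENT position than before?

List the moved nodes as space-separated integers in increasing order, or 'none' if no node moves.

Answer: none

Derivation:
Old toposort: [1, 2, 4, 3, 0]
Added edge 1->2
Recompute Kahn (smallest-id tiebreak):
  initial in-degrees: [2, 0, 1, 3, 1]
  ready (indeg=0): [1]
  pop 1: indeg[2]->0; indeg[3]->2; indeg[4]->0 | ready=[2, 4] | order so far=[1]
  pop 2: indeg[0]->1; indeg[3]->1 | ready=[4] | order so far=[1, 2]
  pop 4: indeg[3]->0 | ready=[3] | order so far=[1, 2, 4]
  pop 3: indeg[0]->0 | ready=[0] | order so far=[1, 2, 4, 3]
  pop 0: no out-edges | ready=[] | order so far=[1, 2, 4, 3, 0]
New canonical toposort: [1, 2, 4, 3, 0]
Compare positions:
  Node 0: index 4 -> 4 (same)
  Node 1: index 0 -> 0 (same)
  Node 2: index 1 -> 1 (same)
  Node 3: index 3 -> 3 (same)
  Node 4: index 2 -> 2 (same)
Nodes that changed position: none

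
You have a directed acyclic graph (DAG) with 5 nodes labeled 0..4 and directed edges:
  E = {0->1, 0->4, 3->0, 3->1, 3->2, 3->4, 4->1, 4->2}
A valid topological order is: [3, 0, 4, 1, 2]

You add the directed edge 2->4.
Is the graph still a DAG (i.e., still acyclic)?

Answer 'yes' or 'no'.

Answer: no

Derivation:
Given toposort: [3, 0, 4, 1, 2]
Position of 2: index 4; position of 4: index 2
New edge 2->4: backward (u after v in old order)
Backward edge: old toposort is now invalid. Check if this creates a cycle.
Does 4 already reach 2? Reachable from 4: [1, 2, 4]. YES -> cycle!
Still a DAG? no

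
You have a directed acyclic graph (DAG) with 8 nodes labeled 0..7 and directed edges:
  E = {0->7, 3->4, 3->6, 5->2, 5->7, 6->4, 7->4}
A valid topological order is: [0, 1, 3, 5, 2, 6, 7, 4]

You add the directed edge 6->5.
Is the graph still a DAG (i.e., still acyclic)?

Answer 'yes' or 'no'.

Given toposort: [0, 1, 3, 5, 2, 6, 7, 4]
Position of 6: index 5; position of 5: index 3
New edge 6->5: backward (u after v in old order)
Backward edge: old toposort is now invalid. Check if this creates a cycle.
Does 5 already reach 6? Reachable from 5: [2, 4, 5, 7]. NO -> still a DAG (reorder needed).
Still a DAG? yes

Answer: yes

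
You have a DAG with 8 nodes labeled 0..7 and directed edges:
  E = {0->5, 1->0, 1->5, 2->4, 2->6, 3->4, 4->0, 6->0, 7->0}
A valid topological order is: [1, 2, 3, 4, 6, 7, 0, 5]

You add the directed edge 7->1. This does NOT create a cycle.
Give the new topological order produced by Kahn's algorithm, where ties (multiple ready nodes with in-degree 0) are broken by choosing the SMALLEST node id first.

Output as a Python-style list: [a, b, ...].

Old toposort: [1, 2, 3, 4, 6, 7, 0, 5]
Added edge: 7->1
Position of 7 (5) > position of 1 (0). Must reorder: 7 must now come before 1.
Run Kahn's algorithm (break ties by smallest node id):
  initial in-degrees: [4, 1, 0, 0, 2, 2, 1, 0]
  ready (indeg=0): [2, 3, 7]
  pop 2: indeg[4]->1; indeg[6]->0 | ready=[3, 6, 7] | order so far=[2]
  pop 3: indeg[4]->0 | ready=[4, 6, 7] | order so far=[2, 3]
  pop 4: indeg[0]->3 | ready=[6, 7] | order so far=[2, 3, 4]
  pop 6: indeg[0]->2 | ready=[7] | order so far=[2, 3, 4, 6]
  pop 7: indeg[0]->1; indeg[1]->0 | ready=[1] | order so far=[2, 3, 4, 6, 7]
  pop 1: indeg[0]->0; indeg[5]->1 | ready=[0] | order so far=[2, 3, 4, 6, 7, 1]
  pop 0: indeg[5]->0 | ready=[5] | order so far=[2, 3, 4, 6, 7, 1, 0]
  pop 5: no out-edges | ready=[] | order so far=[2, 3, 4, 6, 7, 1, 0, 5]
  Result: [2, 3, 4, 6, 7, 1, 0, 5]

Answer: [2, 3, 4, 6, 7, 1, 0, 5]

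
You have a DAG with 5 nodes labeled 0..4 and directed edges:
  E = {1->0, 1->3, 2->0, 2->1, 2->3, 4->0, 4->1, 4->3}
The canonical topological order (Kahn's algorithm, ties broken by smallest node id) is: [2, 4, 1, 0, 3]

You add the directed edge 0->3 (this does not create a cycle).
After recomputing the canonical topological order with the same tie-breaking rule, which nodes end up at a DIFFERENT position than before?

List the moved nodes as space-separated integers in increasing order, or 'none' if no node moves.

Answer: none

Derivation:
Old toposort: [2, 4, 1, 0, 3]
Added edge 0->3
Recompute Kahn (smallest-id tiebreak):
  initial in-degrees: [3, 2, 0, 4, 0]
  ready (indeg=0): [2, 4]
  pop 2: indeg[0]->2; indeg[1]->1; indeg[3]->3 | ready=[4] | order so far=[2]
  pop 4: indeg[0]->1; indeg[1]->0; indeg[3]->2 | ready=[1] | order so far=[2, 4]
  pop 1: indeg[0]->0; indeg[3]->1 | ready=[0] | order so far=[2, 4, 1]
  pop 0: indeg[3]->0 | ready=[3] | order so far=[2, 4, 1, 0]
  pop 3: no out-edges | ready=[] | order so far=[2, 4, 1, 0, 3]
New canonical toposort: [2, 4, 1, 0, 3]
Compare positions:
  Node 0: index 3 -> 3 (same)
  Node 1: index 2 -> 2 (same)
  Node 2: index 0 -> 0 (same)
  Node 3: index 4 -> 4 (same)
  Node 4: index 1 -> 1 (same)
Nodes that changed position: none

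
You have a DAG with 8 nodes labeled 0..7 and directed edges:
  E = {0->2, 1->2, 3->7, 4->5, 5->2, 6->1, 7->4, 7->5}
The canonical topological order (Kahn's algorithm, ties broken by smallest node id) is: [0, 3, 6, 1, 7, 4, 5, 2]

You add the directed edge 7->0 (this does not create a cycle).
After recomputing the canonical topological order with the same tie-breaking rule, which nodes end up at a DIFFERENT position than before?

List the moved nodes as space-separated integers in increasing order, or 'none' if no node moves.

Old toposort: [0, 3, 6, 1, 7, 4, 5, 2]
Added edge 7->0
Recompute Kahn (smallest-id tiebreak):
  initial in-degrees: [1, 1, 3, 0, 1, 2, 0, 1]
  ready (indeg=0): [3, 6]
  pop 3: indeg[7]->0 | ready=[6, 7] | order so far=[3]
  pop 6: indeg[1]->0 | ready=[1, 7] | order so far=[3, 6]
  pop 1: indeg[2]->2 | ready=[7] | order so far=[3, 6, 1]
  pop 7: indeg[0]->0; indeg[4]->0; indeg[5]->1 | ready=[0, 4] | order so far=[3, 6, 1, 7]
  pop 0: indeg[2]->1 | ready=[4] | order so far=[3, 6, 1, 7, 0]
  pop 4: indeg[5]->0 | ready=[5] | order so far=[3, 6, 1, 7, 0, 4]
  pop 5: indeg[2]->0 | ready=[2] | order so far=[3, 6, 1, 7, 0, 4, 5]
  pop 2: no out-edges | ready=[] | order so far=[3, 6, 1, 7, 0, 4, 5, 2]
New canonical toposort: [3, 6, 1, 7, 0, 4, 5, 2]
Compare positions:
  Node 0: index 0 -> 4 (moved)
  Node 1: index 3 -> 2 (moved)
  Node 2: index 7 -> 7 (same)
  Node 3: index 1 -> 0 (moved)
  Node 4: index 5 -> 5 (same)
  Node 5: index 6 -> 6 (same)
  Node 6: index 2 -> 1 (moved)
  Node 7: index 4 -> 3 (moved)
Nodes that changed position: 0 1 3 6 7

Answer: 0 1 3 6 7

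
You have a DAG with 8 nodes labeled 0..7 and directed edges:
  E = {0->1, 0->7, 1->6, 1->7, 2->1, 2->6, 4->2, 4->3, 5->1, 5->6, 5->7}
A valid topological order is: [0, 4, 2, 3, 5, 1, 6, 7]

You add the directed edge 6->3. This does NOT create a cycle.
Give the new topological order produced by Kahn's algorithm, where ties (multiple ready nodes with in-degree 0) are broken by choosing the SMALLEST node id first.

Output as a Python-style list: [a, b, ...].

Answer: [0, 4, 2, 5, 1, 6, 3, 7]

Derivation:
Old toposort: [0, 4, 2, 3, 5, 1, 6, 7]
Added edge: 6->3
Position of 6 (6) > position of 3 (3). Must reorder: 6 must now come before 3.
Run Kahn's algorithm (break ties by smallest node id):
  initial in-degrees: [0, 3, 1, 2, 0, 0, 3, 3]
  ready (indeg=0): [0, 4, 5]
  pop 0: indeg[1]->2; indeg[7]->2 | ready=[4, 5] | order so far=[0]
  pop 4: indeg[2]->0; indeg[3]->1 | ready=[2, 5] | order so far=[0, 4]
  pop 2: indeg[1]->1; indeg[6]->2 | ready=[5] | order so far=[0, 4, 2]
  pop 5: indeg[1]->0; indeg[6]->1; indeg[7]->1 | ready=[1] | order so far=[0, 4, 2, 5]
  pop 1: indeg[6]->0; indeg[7]->0 | ready=[6, 7] | order so far=[0, 4, 2, 5, 1]
  pop 6: indeg[3]->0 | ready=[3, 7] | order so far=[0, 4, 2, 5, 1, 6]
  pop 3: no out-edges | ready=[7] | order so far=[0, 4, 2, 5, 1, 6, 3]
  pop 7: no out-edges | ready=[] | order so far=[0, 4, 2, 5, 1, 6, 3, 7]
  Result: [0, 4, 2, 5, 1, 6, 3, 7]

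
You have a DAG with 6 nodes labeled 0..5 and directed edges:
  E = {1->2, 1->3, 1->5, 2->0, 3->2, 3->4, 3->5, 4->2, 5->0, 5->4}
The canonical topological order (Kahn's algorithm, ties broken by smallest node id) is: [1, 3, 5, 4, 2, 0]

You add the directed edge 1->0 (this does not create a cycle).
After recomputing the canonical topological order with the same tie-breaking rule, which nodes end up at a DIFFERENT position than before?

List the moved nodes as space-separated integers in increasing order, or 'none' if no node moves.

Answer: none

Derivation:
Old toposort: [1, 3, 5, 4, 2, 0]
Added edge 1->0
Recompute Kahn (smallest-id tiebreak):
  initial in-degrees: [3, 0, 3, 1, 2, 2]
  ready (indeg=0): [1]
  pop 1: indeg[0]->2; indeg[2]->2; indeg[3]->0; indeg[5]->1 | ready=[3] | order so far=[1]
  pop 3: indeg[2]->1; indeg[4]->1; indeg[5]->0 | ready=[5] | order so far=[1, 3]
  pop 5: indeg[0]->1; indeg[4]->0 | ready=[4] | order so far=[1, 3, 5]
  pop 4: indeg[2]->0 | ready=[2] | order so far=[1, 3, 5, 4]
  pop 2: indeg[0]->0 | ready=[0] | order so far=[1, 3, 5, 4, 2]
  pop 0: no out-edges | ready=[] | order so far=[1, 3, 5, 4, 2, 0]
New canonical toposort: [1, 3, 5, 4, 2, 0]
Compare positions:
  Node 0: index 5 -> 5 (same)
  Node 1: index 0 -> 0 (same)
  Node 2: index 4 -> 4 (same)
  Node 3: index 1 -> 1 (same)
  Node 4: index 3 -> 3 (same)
  Node 5: index 2 -> 2 (same)
Nodes that changed position: none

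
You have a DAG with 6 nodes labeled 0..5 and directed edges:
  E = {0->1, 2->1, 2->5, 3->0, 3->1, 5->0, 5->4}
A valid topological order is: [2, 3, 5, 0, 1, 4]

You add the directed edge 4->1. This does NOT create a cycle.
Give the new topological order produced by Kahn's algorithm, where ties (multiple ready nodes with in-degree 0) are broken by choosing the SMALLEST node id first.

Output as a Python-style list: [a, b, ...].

Old toposort: [2, 3, 5, 0, 1, 4]
Added edge: 4->1
Position of 4 (5) > position of 1 (4). Must reorder: 4 must now come before 1.
Run Kahn's algorithm (break ties by smallest node id):
  initial in-degrees: [2, 4, 0, 0, 1, 1]
  ready (indeg=0): [2, 3]
  pop 2: indeg[1]->3; indeg[5]->0 | ready=[3, 5] | order so far=[2]
  pop 3: indeg[0]->1; indeg[1]->2 | ready=[5] | order so far=[2, 3]
  pop 5: indeg[0]->0; indeg[4]->0 | ready=[0, 4] | order so far=[2, 3, 5]
  pop 0: indeg[1]->1 | ready=[4] | order so far=[2, 3, 5, 0]
  pop 4: indeg[1]->0 | ready=[1] | order so far=[2, 3, 5, 0, 4]
  pop 1: no out-edges | ready=[] | order so far=[2, 3, 5, 0, 4, 1]
  Result: [2, 3, 5, 0, 4, 1]

Answer: [2, 3, 5, 0, 4, 1]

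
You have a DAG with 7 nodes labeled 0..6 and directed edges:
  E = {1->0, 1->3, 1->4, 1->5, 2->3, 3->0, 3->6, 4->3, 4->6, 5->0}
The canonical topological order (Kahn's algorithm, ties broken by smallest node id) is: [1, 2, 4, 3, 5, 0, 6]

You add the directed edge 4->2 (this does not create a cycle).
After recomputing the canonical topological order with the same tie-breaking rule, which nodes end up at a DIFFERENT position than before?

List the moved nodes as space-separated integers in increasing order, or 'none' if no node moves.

Answer: 2 4

Derivation:
Old toposort: [1, 2, 4, 3, 5, 0, 6]
Added edge 4->2
Recompute Kahn (smallest-id tiebreak):
  initial in-degrees: [3, 0, 1, 3, 1, 1, 2]
  ready (indeg=0): [1]
  pop 1: indeg[0]->2; indeg[3]->2; indeg[4]->0; indeg[5]->0 | ready=[4, 5] | order so far=[1]
  pop 4: indeg[2]->0; indeg[3]->1; indeg[6]->1 | ready=[2, 5] | order so far=[1, 4]
  pop 2: indeg[3]->0 | ready=[3, 5] | order so far=[1, 4, 2]
  pop 3: indeg[0]->1; indeg[6]->0 | ready=[5, 6] | order so far=[1, 4, 2, 3]
  pop 5: indeg[0]->0 | ready=[0, 6] | order so far=[1, 4, 2, 3, 5]
  pop 0: no out-edges | ready=[6] | order so far=[1, 4, 2, 3, 5, 0]
  pop 6: no out-edges | ready=[] | order so far=[1, 4, 2, 3, 5, 0, 6]
New canonical toposort: [1, 4, 2, 3, 5, 0, 6]
Compare positions:
  Node 0: index 5 -> 5 (same)
  Node 1: index 0 -> 0 (same)
  Node 2: index 1 -> 2 (moved)
  Node 3: index 3 -> 3 (same)
  Node 4: index 2 -> 1 (moved)
  Node 5: index 4 -> 4 (same)
  Node 6: index 6 -> 6 (same)
Nodes that changed position: 2 4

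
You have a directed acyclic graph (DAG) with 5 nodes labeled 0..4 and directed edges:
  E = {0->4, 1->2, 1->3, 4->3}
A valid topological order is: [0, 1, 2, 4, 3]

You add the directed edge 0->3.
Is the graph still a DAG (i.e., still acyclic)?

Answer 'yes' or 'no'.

Answer: yes

Derivation:
Given toposort: [0, 1, 2, 4, 3]
Position of 0: index 0; position of 3: index 4
New edge 0->3: forward
Forward edge: respects the existing order. Still a DAG, same toposort still valid.
Still a DAG? yes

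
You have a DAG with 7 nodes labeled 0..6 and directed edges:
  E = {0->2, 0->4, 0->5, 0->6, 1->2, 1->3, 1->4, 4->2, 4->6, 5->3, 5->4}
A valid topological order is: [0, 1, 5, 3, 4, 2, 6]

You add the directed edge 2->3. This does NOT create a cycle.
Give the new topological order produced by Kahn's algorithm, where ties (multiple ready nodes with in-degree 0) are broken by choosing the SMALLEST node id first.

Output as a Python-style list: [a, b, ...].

Old toposort: [0, 1, 5, 3, 4, 2, 6]
Added edge: 2->3
Position of 2 (5) > position of 3 (3). Must reorder: 2 must now come before 3.
Run Kahn's algorithm (break ties by smallest node id):
  initial in-degrees: [0, 0, 3, 3, 3, 1, 2]
  ready (indeg=0): [0, 1]
  pop 0: indeg[2]->2; indeg[4]->2; indeg[5]->0; indeg[6]->1 | ready=[1, 5] | order so far=[0]
  pop 1: indeg[2]->1; indeg[3]->2; indeg[4]->1 | ready=[5] | order so far=[0, 1]
  pop 5: indeg[3]->1; indeg[4]->0 | ready=[4] | order so far=[0, 1, 5]
  pop 4: indeg[2]->0; indeg[6]->0 | ready=[2, 6] | order so far=[0, 1, 5, 4]
  pop 2: indeg[3]->0 | ready=[3, 6] | order so far=[0, 1, 5, 4, 2]
  pop 3: no out-edges | ready=[6] | order so far=[0, 1, 5, 4, 2, 3]
  pop 6: no out-edges | ready=[] | order so far=[0, 1, 5, 4, 2, 3, 6]
  Result: [0, 1, 5, 4, 2, 3, 6]

Answer: [0, 1, 5, 4, 2, 3, 6]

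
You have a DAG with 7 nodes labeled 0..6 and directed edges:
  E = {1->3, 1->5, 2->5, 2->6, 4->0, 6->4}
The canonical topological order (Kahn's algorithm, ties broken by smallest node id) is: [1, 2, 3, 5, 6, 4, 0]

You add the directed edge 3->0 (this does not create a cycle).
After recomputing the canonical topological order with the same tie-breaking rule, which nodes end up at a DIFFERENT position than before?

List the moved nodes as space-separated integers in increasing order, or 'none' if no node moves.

Answer: none

Derivation:
Old toposort: [1, 2, 3, 5, 6, 4, 0]
Added edge 3->0
Recompute Kahn (smallest-id tiebreak):
  initial in-degrees: [2, 0, 0, 1, 1, 2, 1]
  ready (indeg=0): [1, 2]
  pop 1: indeg[3]->0; indeg[5]->1 | ready=[2, 3] | order so far=[1]
  pop 2: indeg[5]->0; indeg[6]->0 | ready=[3, 5, 6] | order so far=[1, 2]
  pop 3: indeg[0]->1 | ready=[5, 6] | order so far=[1, 2, 3]
  pop 5: no out-edges | ready=[6] | order so far=[1, 2, 3, 5]
  pop 6: indeg[4]->0 | ready=[4] | order so far=[1, 2, 3, 5, 6]
  pop 4: indeg[0]->0 | ready=[0] | order so far=[1, 2, 3, 5, 6, 4]
  pop 0: no out-edges | ready=[] | order so far=[1, 2, 3, 5, 6, 4, 0]
New canonical toposort: [1, 2, 3, 5, 6, 4, 0]
Compare positions:
  Node 0: index 6 -> 6 (same)
  Node 1: index 0 -> 0 (same)
  Node 2: index 1 -> 1 (same)
  Node 3: index 2 -> 2 (same)
  Node 4: index 5 -> 5 (same)
  Node 5: index 3 -> 3 (same)
  Node 6: index 4 -> 4 (same)
Nodes that changed position: none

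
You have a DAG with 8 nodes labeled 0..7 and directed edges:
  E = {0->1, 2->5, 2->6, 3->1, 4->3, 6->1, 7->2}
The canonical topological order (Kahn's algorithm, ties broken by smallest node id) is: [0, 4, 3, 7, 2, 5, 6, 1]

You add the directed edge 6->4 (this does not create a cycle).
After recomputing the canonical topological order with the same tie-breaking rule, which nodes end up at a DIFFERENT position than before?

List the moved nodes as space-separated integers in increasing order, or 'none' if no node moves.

Old toposort: [0, 4, 3, 7, 2, 5, 6, 1]
Added edge 6->4
Recompute Kahn (smallest-id tiebreak):
  initial in-degrees: [0, 3, 1, 1, 1, 1, 1, 0]
  ready (indeg=0): [0, 7]
  pop 0: indeg[1]->2 | ready=[7] | order so far=[0]
  pop 7: indeg[2]->0 | ready=[2] | order so far=[0, 7]
  pop 2: indeg[5]->0; indeg[6]->0 | ready=[5, 6] | order so far=[0, 7, 2]
  pop 5: no out-edges | ready=[6] | order so far=[0, 7, 2, 5]
  pop 6: indeg[1]->1; indeg[4]->0 | ready=[4] | order so far=[0, 7, 2, 5, 6]
  pop 4: indeg[3]->0 | ready=[3] | order so far=[0, 7, 2, 5, 6, 4]
  pop 3: indeg[1]->0 | ready=[1] | order so far=[0, 7, 2, 5, 6, 4, 3]
  pop 1: no out-edges | ready=[] | order so far=[0, 7, 2, 5, 6, 4, 3, 1]
New canonical toposort: [0, 7, 2, 5, 6, 4, 3, 1]
Compare positions:
  Node 0: index 0 -> 0 (same)
  Node 1: index 7 -> 7 (same)
  Node 2: index 4 -> 2 (moved)
  Node 3: index 2 -> 6 (moved)
  Node 4: index 1 -> 5 (moved)
  Node 5: index 5 -> 3 (moved)
  Node 6: index 6 -> 4 (moved)
  Node 7: index 3 -> 1 (moved)
Nodes that changed position: 2 3 4 5 6 7

Answer: 2 3 4 5 6 7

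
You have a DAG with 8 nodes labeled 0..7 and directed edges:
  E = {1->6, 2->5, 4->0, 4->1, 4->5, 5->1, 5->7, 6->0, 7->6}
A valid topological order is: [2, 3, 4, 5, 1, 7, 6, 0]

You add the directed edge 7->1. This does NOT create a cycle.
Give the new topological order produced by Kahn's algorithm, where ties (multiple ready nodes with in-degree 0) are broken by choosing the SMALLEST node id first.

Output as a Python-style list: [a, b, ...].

Answer: [2, 3, 4, 5, 7, 1, 6, 0]

Derivation:
Old toposort: [2, 3, 4, 5, 1, 7, 6, 0]
Added edge: 7->1
Position of 7 (5) > position of 1 (4). Must reorder: 7 must now come before 1.
Run Kahn's algorithm (break ties by smallest node id):
  initial in-degrees: [2, 3, 0, 0, 0, 2, 2, 1]
  ready (indeg=0): [2, 3, 4]
  pop 2: indeg[5]->1 | ready=[3, 4] | order so far=[2]
  pop 3: no out-edges | ready=[4] | order so far=[2, 3]
  pop 4: indeg[0]->1; indeg[1]->2; indeg[5]->0 | ready=[5] | order so far=[2, 3, 4]
  pop 5: indeg[1]->1; indeg[7]->0 | ready=[7] | order so far=[2, 3, 4, 5]
  pop 7: indeg[1]->0; indeg[6]->1 | ready=[1] | order so far=[2, 3, 4, 5, 7]
  pop 1: indeg[6]->0 | ready=[6] | order so far=[2, 3, 4, 5, 7, 1]
  pop 6: indeg[0]->0 | ready=[0] | order so far=[2, 3, 4, 5, 7, 1, 6]
  pop 0: no out-edges | ready=[] | order so far=[2, 3, 4, 5, 7, 1, 6, 0]
  Result: [2, 3, 4, 5, 7, 1, 6, 0]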